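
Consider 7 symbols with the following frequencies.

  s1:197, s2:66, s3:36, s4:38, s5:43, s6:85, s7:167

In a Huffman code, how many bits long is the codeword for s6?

Huffman merges, smallest pair first:
combine s3(36), s4(38) → 74
combine s5(43), s2(66) → 109
combine 74, s6(85) → 159
combine 109, 159 → 268
combine s7(167), s1(197) → 364
combine 268, 364 → 632
s6's leaf is at depth 3, giving a 3-bit codeword.

3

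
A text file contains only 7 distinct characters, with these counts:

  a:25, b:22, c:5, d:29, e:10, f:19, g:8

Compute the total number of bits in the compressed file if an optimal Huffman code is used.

313

Greedily combine the two least-frequent nodes:
merge c(5) and g(8): 13
merge e(10) and 13: 23
merge f(19) and b(22): 41
merge 23 and a(25): 48
merge d(29) and 41: 70
merge 48 and 70: 118
Total encoded bits = sum of merged weights = 13 + 23 + 41 + 48 + 70 + 118 = 313.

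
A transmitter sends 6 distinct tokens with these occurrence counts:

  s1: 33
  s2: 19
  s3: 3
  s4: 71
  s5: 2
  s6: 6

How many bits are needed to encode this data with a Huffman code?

243

Greedily combine the two least-frequent nodes:
s5(2) + s3(3) → 5
5 + s6(6) → 11
11 + s2(19) → 30
30 + s1(33) → 63
63 + s4(71) → 134
Each symbol's bit-cost is frequency × depth; summing gives 243 bits (equivalently 5 + 11 + 30 + 63 + 134).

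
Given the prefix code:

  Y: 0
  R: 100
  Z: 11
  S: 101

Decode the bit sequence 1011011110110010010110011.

SSZSRRSRZ

Read left to right; each codeword is recognised as soon as it completes (prefix code):
  101→S | 101→S | 11→Z | 101→S | 100→R | 100→R | 101→S | 100→R | 11→Z
Decoded message: SSZSRRSRZ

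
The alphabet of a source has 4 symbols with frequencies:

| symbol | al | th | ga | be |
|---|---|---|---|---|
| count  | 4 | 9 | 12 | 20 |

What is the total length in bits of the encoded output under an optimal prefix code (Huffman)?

Greedily combine the two least-frequent nodes:
combine al(4), th(9) → 13
combine ga(12), 13 → 25
combine be(20), 25 → 45
Each symbol's bit-cost is frequency × depth; summing gives 83 bits (equivalently 13 + 25 + 45).

83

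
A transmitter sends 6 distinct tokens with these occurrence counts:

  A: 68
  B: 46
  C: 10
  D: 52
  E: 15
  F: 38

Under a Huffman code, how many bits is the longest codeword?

4

Merge the two lowest-weight nodes at each step:
C(10) + E(15) → 25
25 + F(38) → 63
B(46) + D(52) → 98
63 + A(68) → 131
98 + 131 → 229
The first pair merged (C, E) ends up deepest, at depth 4.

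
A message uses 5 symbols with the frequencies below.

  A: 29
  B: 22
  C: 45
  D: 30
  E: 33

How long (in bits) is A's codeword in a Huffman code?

Huffman merges, smallest pair first:
merge B(22) and A(29): 51
merge D(30) and E(33): 63
merge C(45) and 51: 96
merge 63 and 96: 159
A sits 3 levels below the root, so its codeword is 3 bits.

3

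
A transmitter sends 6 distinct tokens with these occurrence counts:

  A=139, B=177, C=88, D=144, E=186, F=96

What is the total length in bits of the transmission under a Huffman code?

Build the Huffman tree bottom-up:
C(88) + F(96) → 184
A(139) + D(144) → 283
B(177) + 184 → 361
E(186) + 283 → 469
361 + 469 → 830
Each symbol's bit-cost is frequency × depth; summing gives 2127 bits (equivalently 184 + 283 + 361 + 469 + 830).

2127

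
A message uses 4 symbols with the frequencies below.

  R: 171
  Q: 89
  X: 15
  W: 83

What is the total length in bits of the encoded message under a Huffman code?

643

Build the Huffman tree bottom-up:
X(15) + W(83) → 98
Q(89) + 98 → 187
R(171) + 187 → 358
Each symbol's bit-cost is frequency × depth; summing gives 643 bits (equivalently 98 + 187 + 358).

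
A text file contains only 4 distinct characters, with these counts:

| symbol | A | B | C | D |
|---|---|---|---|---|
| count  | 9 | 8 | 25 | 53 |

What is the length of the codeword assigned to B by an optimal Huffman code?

Huffman merges, smallest pair first:
combine B(8), A(9) → 17
combine 17, C(25) → 42
combine 42, D(53) → 95
B sits 3 levels below the root, so its codeword is 3 bits.

3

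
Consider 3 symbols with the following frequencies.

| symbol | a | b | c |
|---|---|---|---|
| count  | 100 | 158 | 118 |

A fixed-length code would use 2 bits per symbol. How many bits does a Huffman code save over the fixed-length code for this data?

Fixed-length: 2 bits × 376 symbols = 752 bits.
Huffman merges:
a(100) + c(118) → 218
b(158) + 218 → 376
Huffman total = 218 + 376 = 594 bits.
Saving = 752 − 594 = 158 bits.

158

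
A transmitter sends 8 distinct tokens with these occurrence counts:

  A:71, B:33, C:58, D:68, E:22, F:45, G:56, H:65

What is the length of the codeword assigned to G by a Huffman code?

Huffman merges, smallest pair first:
E(22) + B(33) → 55
F(45) + 55 → 100
G(56) + C(58) → 114
H(65) + D(68) → 133
A(71) + 100 → 171
114 + 133 → 247
171 + 247 → 418
G sits 3 levels below the root, so its codeword is 3 bits.

3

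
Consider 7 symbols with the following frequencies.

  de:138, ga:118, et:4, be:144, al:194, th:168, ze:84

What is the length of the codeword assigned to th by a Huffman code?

2

Repeatedly merge the two smallest:
et(4) + ze(84) → 88
88 + ga(118) → 206
de(138) + be(144) → 282
th(168) + al(194) → 362
206 + 282 → 488
362 + 488 → 850
th sits 2 levels below the root, so its codeword is 2 bits.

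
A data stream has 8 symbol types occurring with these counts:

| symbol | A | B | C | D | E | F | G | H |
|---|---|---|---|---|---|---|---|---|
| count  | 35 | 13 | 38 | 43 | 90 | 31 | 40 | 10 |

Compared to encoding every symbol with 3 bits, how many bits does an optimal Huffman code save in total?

67

Fixed-length: 3 bits × 300 symbols = 900 bits.
Huffman merges:
H(10) + B(13) → 23
23 + F(31) → 54
A(35) + C(38) → 73
G(40) + D(43) → 83
54 + 73 → 127
83 + E(90) → 173
127 + 173 → 300
Huffman total = 23 + 54 + 73 + 83 + 127 + 173 + 300 = 833 bits.
Saving = 900 − 833 = 67 bits.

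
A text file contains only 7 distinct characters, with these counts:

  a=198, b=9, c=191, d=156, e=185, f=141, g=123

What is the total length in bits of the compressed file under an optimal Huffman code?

Build the Huffman tree bottom-up:
merge b(9) and g(123): 132
merge 132 and f(141): 273
merge d(156) and e(185): 341
merge c(191) and a(198): 389
merge 273 and 341: 614
merge 389 and 614: 1003
The encoded length is the sum of every internal node's weight: 132 + 273 + 341 + 389 + 614 + 1003 = 2752 bits.

2752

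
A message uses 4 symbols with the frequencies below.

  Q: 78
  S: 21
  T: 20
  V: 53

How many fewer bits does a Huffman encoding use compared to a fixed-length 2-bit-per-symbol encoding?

37

Fixed-length: 2 bits × 172 symbols = 344 bits.
Huffman merges:
combine T(20), S(21) → 41
combine 41, V(53) → 94
combine Q(78), 94 → 172
Huffman total = 41 + 94 + 172 = 307 bits.
Saving = 344 − 307 = 37 bits.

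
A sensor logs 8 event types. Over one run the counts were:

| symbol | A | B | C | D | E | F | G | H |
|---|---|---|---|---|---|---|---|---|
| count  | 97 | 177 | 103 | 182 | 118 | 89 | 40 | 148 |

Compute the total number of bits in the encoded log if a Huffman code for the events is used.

2809

Merge the two smallest weights repeatedly:
merge G(40) and F(89): 129
merge A(97) and C(103): 200
merge E(118) and 129: 247
merge H(148) and B(177): 325
merge D(182) and 200: 382
merge 247 and 325: 572
merge 382 and 572: 954
Each symbol's bit-cost is frequency × depth; summing gives 2809 bits (equivalently 129 + 200 + 247 + 325 + 382 + 572 + 954).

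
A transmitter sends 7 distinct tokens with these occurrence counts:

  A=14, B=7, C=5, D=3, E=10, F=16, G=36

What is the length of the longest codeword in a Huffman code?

5

Merge the two lowest-weight nodes at each step:
combine D(3), C(5) → 8
combine B(7), 8 → 15
combine E(10), A(14) → 24
combine 15, F(16) → 31
combine 24, 31 → 55
combine G(36), 55 → 91
The rarest symbols sit at the bottom; the longest codeword is 5 bits.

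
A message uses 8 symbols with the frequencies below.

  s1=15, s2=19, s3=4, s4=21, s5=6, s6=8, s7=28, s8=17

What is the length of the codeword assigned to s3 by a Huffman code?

Repeatedly merge the two smallest:
combine s3(4), s5(6) → 10
combine s6(8), 10 → 18
combine s1(15), s8(17) → 32
combine 18, s2(19) → 37
combine s4(21), s7(28) → 49
combine 32, 37 → 69
combine 49, 69 → 118
s3 sits 5 levels below the root, so its codeword is 5 bits.

5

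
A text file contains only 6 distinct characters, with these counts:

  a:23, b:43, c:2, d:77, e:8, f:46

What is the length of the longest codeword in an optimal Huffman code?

5

Merge the two lowest-weight nodes at each step:
c(2) + e(8) → 10
10 + a(23) → 33
33 + b(43) → 76
f(46) + 76 → 122
d(77) + 122 → 199
The first pair merged (c, e) ends up deepest, at depth 5.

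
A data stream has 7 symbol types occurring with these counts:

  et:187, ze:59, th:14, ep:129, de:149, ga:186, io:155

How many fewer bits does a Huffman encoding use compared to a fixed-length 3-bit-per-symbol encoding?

300

Fixed-length: 3 bits × 879 symbols = 2637 bits.
Huffman merges:
th(14) + ze(59) → 73
73 + ep(129) → 202
de(149) + io(155) → 304
ga(186) + et(187) → 373
202 + 304 → 506
373 + 506 → 879
Huffman total = 73 + 202 + 304 + 373 + 506 + 879 = 2337 bits.
Saving = 2637 − 2337 = 300 bits.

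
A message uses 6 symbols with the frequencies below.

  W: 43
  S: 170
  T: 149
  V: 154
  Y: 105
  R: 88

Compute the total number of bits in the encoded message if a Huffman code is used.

1785

Build the Huffman tree bottom-up:
merge W(43) and R(88): 131
merge Y(105) and 131: 236
merge T(149) and V(154): 303
merge S(170) and 236: 406
merge 303 and 406: 709
Each symbol's bit-cost is frequency × depth; summing gives 1785 bits (equivalently 131 + 236 + 303 + 406 + 709).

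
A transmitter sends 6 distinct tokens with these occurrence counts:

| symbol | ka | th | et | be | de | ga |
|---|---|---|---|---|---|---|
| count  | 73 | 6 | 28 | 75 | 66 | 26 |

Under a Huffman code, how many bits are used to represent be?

Huffman merges, smallest pair first:
merge th(6) and ga(26): 32
merge et(28) and 32: 60
merge 60 and de(66): 126
merge ka(73) and be(75): 148
merge 126 and 148: 274
The subtree containing be is merged 2 times, so code length = 2.

2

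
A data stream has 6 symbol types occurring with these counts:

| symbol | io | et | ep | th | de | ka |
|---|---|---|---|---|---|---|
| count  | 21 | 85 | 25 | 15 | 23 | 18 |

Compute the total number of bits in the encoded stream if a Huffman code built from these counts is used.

424

Greedily combine the two least-frequent nodes:
merge th(15) and ka(18): 33
merge io(21) and de(23): 44
merge ep(25) and 33: 58
merge 44 and 58: 102
merge et(85) and 102: 187
The encoded length is the sum of every internal node's weight: 33 + 44 + 58 + 102 + 187 = 424 bits.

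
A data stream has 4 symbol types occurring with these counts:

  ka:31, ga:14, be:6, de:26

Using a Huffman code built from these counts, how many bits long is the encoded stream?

143

Build the Huffman tree bottom-up:
be(6) + ga(14) → 20
20 + de(26) → 46
ka(31) + 46 → 77
The encoded length is the sum of every internal node's weight: 20 + 46 + 77 = 143 bits.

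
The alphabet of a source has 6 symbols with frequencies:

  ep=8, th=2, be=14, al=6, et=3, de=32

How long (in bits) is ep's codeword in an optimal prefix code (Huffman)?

3

Huffman merges, smallest pair first:
combine th(2), et(3) → 5
combine 5, al(6) → 11
combine ep(8), 11 → 19
combine be(14), 19 → 33
combine de(32), 33 → 65
ep's leaf is at depth 3, giving a 3-bit codeword.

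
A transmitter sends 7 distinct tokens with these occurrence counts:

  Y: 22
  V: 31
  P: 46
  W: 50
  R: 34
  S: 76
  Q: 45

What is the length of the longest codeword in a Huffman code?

Merge the two lowest-weight nodes at each step:
combine Y(22), V(31) → 53
combine R(34), Q(45) → 79
combine P(46), W(50) → 96
combine 53, S(76) → 129
combine 79, 96 → 175
combine 129, 175 → 304
The first pair merged (Y, V) ends up deepest, at depth 3.

3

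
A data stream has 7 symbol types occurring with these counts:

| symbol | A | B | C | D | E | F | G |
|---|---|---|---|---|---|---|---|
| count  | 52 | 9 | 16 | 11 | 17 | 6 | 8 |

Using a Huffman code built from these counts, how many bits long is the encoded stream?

Greedily combine the two least-frequent nodes:
F(6) + G(8) → 14
B(9) + D(11) → 20
14 + C(16) → 30
E(17) + 20 → 37
30 + 37 → 67
A(52) + 67 → 119
Total encoded bits = sum of merged weights = 14 + 20 + 30 + 37 + 67 + 119 = 287.

287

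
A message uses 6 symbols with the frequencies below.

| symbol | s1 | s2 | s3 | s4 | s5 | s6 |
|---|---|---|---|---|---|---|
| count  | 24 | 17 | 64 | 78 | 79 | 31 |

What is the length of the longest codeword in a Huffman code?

4

Merge the two lowest-weight nodes at each step:
merge s2(17) and s1(24): 41
merge s6(31) and 41: 72
merge s3(64) and 72: 136
merge s4(78) and s5(79): 157
merge 136 and 157: 293
The rarest symbols sit at the bottom; the longest codeword is 4 bits.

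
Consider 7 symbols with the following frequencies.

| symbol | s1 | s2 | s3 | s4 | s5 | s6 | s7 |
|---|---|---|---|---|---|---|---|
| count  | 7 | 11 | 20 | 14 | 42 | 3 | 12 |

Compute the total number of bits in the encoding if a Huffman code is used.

274

Greedily combine the two least-frequent nodes:
s6(3) + s1(7) → 10
10 + s2(11) → 21
s7(12) + s4(14) → 26
s3(20) + 21 → 41
26 + 41 → 67
s5(42) + 67 → 109
Total encoded bits = sum of merged weights = 10 + 21 + 26 + 41 + 67 + 109 = 274.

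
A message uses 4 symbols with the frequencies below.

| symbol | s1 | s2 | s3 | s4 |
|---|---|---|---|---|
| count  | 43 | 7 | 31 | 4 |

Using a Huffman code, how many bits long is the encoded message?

Greedily combine the two least-frequent nodes:
s4(4) + s2(7) → 11
11 + s3(31) → 42
42 + s1(43) → 85
Total encoded bits = sum of merged weights = 11 + 42 + 85 = 138.

138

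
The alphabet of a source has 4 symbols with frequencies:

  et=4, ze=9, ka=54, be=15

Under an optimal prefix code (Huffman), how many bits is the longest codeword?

3

Merge the two lowest-weight nodes at each step:
merge et(4) and ze(9): 13
merge 13 and be(15): 28
merge 28 and ka(54): 82
The rarest symbols sit at the bottom; the longest codeword is 3 bits.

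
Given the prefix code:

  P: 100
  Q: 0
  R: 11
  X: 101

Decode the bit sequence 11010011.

RQPR

Read left to right; each codeword is recognised as soon as it completes (prefix code):
  11→R | 0→Q | 100→P | 11→R
Decoded message: RQPR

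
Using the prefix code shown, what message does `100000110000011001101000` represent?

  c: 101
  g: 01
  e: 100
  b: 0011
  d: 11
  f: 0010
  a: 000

Read left to right; each codeword is recognised as soon as it completes (prefix code):
  100→e | 000→a | 11→d | 000→a | 0011→b | 0011→b | 01→g | 000→a
Decoded message: eadabbga

eadabbga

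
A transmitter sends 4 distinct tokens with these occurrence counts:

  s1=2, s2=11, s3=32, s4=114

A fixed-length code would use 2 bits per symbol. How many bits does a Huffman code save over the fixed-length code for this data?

101

Fixed-length: 2 bits × 159 symbols = 318 bits.
Huffman merges:
combine s1(2), s2(11) → 13
combine 13, s3(32) → 45
combine 45, s4(114) → 159
Huffman total = 13 + 45 + 159 = 217 bits.
Saving = 318 − 217 = 101 bits.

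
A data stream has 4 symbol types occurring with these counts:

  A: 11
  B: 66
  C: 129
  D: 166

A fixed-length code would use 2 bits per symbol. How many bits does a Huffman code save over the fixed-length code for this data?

89

Fixed-length: 2 bits × 372 symbols = 744 bits.
Huffman merges:
combine A(11), B(66) → 77
combine 77, C(129) → 206
combine D(166), 206 → 372
Huffman total = 77 + 206 + 372 = 655 bits.
Saving = 744 − 655 = 89 bits.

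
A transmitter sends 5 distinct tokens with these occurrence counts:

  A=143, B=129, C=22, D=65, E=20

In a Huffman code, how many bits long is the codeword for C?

4

Huffman merges, smallest pair first:
combine E(20), C(22) → 42
combine 42, D(65) → 107
combine 107, B(129) → 236
combine A(143), 236 → 379
The subtree containing C is merged 4 times, so code length = 4.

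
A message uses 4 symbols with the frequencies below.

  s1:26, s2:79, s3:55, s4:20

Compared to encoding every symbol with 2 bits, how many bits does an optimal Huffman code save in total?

33

Fixed-length: 2 bits × 180 symbols = 360 bits.
Huffman merges:
s4(20) + s1(26) → 46
46 + s3(55) → 101
s2(79) + 101 → 180
Huffman total = 46 + 101 + 180 = 327 bits.
Saving = 360 − 327 = 33 bits.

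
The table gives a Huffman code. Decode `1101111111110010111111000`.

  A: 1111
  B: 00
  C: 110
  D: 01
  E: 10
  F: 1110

CAAEDDAEB

Read left to right; each codeword is recognised as soon as it completes (prefix code):
  110→C | 1111→A | 1111→A | 10→E | 01→D | 01→D | 1111→A | 10→E | 00→B
Decoded message: CAAEDDAEB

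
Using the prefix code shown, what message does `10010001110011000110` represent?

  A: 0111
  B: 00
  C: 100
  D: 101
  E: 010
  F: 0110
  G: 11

Read left to right; each codeword is recognised as soon as it completes (prefix code):
  100→C | 100→C | 0111→A | 00→B | 11→G | 00→B | 0110→F
Decoded message: CCABGBF

CCABGBF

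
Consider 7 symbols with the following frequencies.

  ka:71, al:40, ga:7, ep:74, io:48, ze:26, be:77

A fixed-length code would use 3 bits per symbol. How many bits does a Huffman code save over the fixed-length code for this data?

118

Fixed-length: 3 bits × 343 symbols = 1029 bits.
Huffman merges:
ga(7) + ze(26) → 33
33 + al(40) → 73
io(48) + ka(71) → 119
73 + ep(74) → 147
be(77) + 119 → 196
147 + 196 → 343
Huffman total = 33 + 73 + 119 + 147 + 196 + 343 = 911 bits.
Saving = 1029 − 911 = 118 bits.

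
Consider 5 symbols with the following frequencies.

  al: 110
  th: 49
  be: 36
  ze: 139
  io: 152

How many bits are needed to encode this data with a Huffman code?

1057

Merge the two smallest weights repeatedly:
be(36) + th(49) → 85
85 + al(110) → 195
ze(139) + io(152) → 291
195 + 291 → 486
Total encoded bits = sum of merged weights = 85 + 195 + 291 + 486 = 1057.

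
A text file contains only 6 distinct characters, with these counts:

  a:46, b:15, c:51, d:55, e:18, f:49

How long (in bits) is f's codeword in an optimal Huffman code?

2

Build the tree from the bottom:
merge b(15) and e(18): 33
merge 33 and a(46): 79
merge f(49) and c(51): 100
merge d(55) and 79: 134
merge 100 and 134: 234
f's leaf is at depth 2, giving a 2-bit codeword.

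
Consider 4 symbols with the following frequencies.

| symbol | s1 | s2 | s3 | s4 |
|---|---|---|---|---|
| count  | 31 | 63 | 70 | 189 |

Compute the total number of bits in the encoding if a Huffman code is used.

Build the Huffman tree bottom-up:
combine s1(31), s2(63) → 94
combine s3(70), 94 → 164
combine 164, s4(189) → 353
The encoded length is the sum of every internal node's weight: 94 + 164 + 353 = 611 bits.

611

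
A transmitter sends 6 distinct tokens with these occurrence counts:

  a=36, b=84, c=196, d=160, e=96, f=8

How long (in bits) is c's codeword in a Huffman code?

Build the tree from the bottom:
f(8) + a(36) → 44
44 + b(84) → 128
e(96) + 128 → 224
d(160) + c(196) → 356
224 + 356 → 580
c's leaf is at depth 2, giving a 2-bit codeword.

2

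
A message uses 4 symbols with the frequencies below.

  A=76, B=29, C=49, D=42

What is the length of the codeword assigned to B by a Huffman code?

Repeatedly merge the two smallest:
combine B(29), D(42) → 71
combine C(49), 71 → 120
combine A(76), 120 → 196
B sits 3 levels below the root, so its codeword is 3 bits.

3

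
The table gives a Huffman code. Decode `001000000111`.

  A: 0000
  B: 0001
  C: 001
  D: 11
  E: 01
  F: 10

CACD

Read left to right; each codeword is recognised as soon as it completes (prefix code):
  001→C | 0000→A | 001→C | 11→D
Decoded message: CACD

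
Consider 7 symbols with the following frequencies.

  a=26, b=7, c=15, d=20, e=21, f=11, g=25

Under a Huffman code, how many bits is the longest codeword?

Merge the two lowest-weight nodes at each step:
merge b(7) and f(11): 18
merge c(15) and 18: 33
merge d(20) and e(21): 41
merge g(25) and a(26): 51
merge 33 and 41: 74
merge 51 and 74: 125
The first pair merged (b, f) ends up deepest, at depth 4.

4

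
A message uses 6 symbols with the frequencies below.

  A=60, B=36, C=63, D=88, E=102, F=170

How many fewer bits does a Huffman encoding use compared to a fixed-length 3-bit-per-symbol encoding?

272

Fixed-length: 3 bits × 519 symbols = 1557 bits.
Huffman merges:
combine B(36), A(60) → 96
combine C(63), D(88) → 151
combine 96, E(102) → 198
combine 151, F(170) → 321
combine 198, 321 → 519
Huffman total = 96 + 151 + 198 + 321 + 519 = 1285 bits.
Saving = 1557 − 1285 = 272 bits.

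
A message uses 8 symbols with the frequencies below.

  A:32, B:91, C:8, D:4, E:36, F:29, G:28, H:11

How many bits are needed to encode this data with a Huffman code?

621

Merge the two smallest weights repeatedly:
merge D(4) and C(8): 12
merge H(11) and 12: 23
merge 23 and G(28): 51
merge F(29) and A(32): 61
merge E(36) and 51: 87
merge 61 and 87: 148
merge B(91) and 148: 239
Each symbol's bit-cost is frequency × depth; summing gives 621 bits (equivalently 12 + 23 + 51 + 61 + 87 + 148 + 239).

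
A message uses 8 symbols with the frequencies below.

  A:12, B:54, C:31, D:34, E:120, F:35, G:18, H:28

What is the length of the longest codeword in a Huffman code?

Merge the two lowest-weight nodes at each step:
combine A(12), G(18) → 30
combine H(28), 30 → 58
combine C(31), D(34) → 65
combine F(35), B(54) → 89
combine 58, 65 → 123
combine 89, E(120) → 209
combine 123, 209 → 332
Maximum depth reached is 4.

4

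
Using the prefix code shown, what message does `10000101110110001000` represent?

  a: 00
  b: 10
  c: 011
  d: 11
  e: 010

Read left to right; each codeword is recognised as soon as it completes (prefix code):
  10→b | 00→a | 010→e | 11→d | 10→b | 11→d | 00→a | 010→e | 00→a
Decoded message: baedbdaea

baedbdaea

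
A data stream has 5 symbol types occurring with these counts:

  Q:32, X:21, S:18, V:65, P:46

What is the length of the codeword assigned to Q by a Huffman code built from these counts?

Huffman merges, smallest pair first:
merge S(18) and X(21): 39
merge Q(32) and 39: 71
merge P(46) and V(65): 111
merge 71 and 111: 182
Q's leaf is at depth 2, giving a 2-bit codeword.

2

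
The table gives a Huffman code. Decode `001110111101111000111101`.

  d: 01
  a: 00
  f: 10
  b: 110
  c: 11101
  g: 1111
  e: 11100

Read left to right; each codeword is recognised as soon as it completes (prefix code):
  00→a | 11101→c | 11101→c | 11100→e | 01→d | 11101→c
Decoded message: accedc

accedc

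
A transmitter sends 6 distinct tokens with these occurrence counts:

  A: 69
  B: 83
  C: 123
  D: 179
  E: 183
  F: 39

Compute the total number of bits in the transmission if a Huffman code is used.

1651

Merge the two smallest weights repeatedly:
combine F(39), A(69) → 108
combine B(83), 108 → 191
combine C(123), D(179) → 302
combine E(183), 191 → 374
combine 302, 374 → 676
Total encoded bits = sum of merged weights = 108 + 191 + 302 + 374 + 676 = 1651.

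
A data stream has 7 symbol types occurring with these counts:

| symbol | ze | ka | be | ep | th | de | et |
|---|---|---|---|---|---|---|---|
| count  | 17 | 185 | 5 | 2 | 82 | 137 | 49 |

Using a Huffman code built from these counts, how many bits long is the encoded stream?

Build the Huffman tree bottom-up:
merge ep(2) and be(5): 7
merge 7 and ze(17): 24
merge 24 and et(49): 73
merge 73 and th(82): 155
merge de(137) and 155: 292
merge ka(185) and 292: 477
Total encoded bits = sum of merged weights = 7 + 24 + 73 + 155 + 292 + 477 = 1028.

1028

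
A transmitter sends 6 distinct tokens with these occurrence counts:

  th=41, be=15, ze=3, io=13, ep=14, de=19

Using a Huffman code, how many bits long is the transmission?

Build the Huffman tree bottom-up:
ze(3) + io(13) → 16
ep(14) + be(15) → 29
16 + de(19) → 35
29 + 35 → 64
th(41) + 64 → 105
The encoded length is the sum of every internal node's weight: 16 + 29 + 35 + 64 + 105 = 249 bits.

249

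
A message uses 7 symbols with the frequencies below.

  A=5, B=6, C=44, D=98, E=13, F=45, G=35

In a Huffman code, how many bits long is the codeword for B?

5

Huffman merges, smallest pair first:
merge A(5) and B(6): 11
merge 11 and E(13): 24
merge 24 and G(35): 59
merge C(44) and F(45): 89
merge 59 and 89: 148
merge D(98) and 148: 246
The subtree containing B is merged 5 times, so code length = 5.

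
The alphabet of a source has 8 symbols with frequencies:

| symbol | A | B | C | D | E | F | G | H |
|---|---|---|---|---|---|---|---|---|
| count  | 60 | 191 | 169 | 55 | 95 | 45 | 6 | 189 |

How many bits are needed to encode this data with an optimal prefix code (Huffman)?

Build the Huffman tree bottom-up:
merge G(6) and F(45): 51
merge 51 and D(55): 106
merge A(60) and E(95): 155
merge 106 and 155: 261
merge C(169) and H(189): 358
merge B(191) and 261: 452
merge 358 and 452: 810
Total encoded bits = sum of merged weights = 51 + 106 + 155 + 261 + 358 + 452 + 810 = 2193.

2193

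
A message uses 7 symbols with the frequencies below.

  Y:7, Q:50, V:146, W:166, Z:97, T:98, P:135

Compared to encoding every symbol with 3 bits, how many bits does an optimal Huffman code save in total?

255

Fixed-length: 3 bits × 699 symbols = 2097 bits.
Huffman merges:
Y(7) + Q(50) → 57
57 + Z(97) → 154
T(98) + P(135) → 233
V(146) + 154 → 300
W(166) + 233 → 399
300 + 399 → 699
Huffman total = 57 + 154 + 233 + 300 + 399 + 699 = 1842 bits.
Saving = 2097 − 1842 = 255 bits.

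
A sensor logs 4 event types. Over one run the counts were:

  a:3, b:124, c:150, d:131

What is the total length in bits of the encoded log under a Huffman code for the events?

Greedily combine the two least-frequent nodes:
combine a(3), b(124) → 127
combine 127, d(131) → 258
combine c(150), 258 → 408
The encoded length is the sum of every internal node's weight: 127 + 258 + 408 = 793 bits.

793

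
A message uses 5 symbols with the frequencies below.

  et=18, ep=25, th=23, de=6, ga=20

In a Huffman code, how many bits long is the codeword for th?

2

Repeatedly merge the two smallest:
combine de(6), et(18) → 24
combine ga(20), th(23) → 43
combine 24, ep(25) → 49
combine 43, 49 → 92
th sits 2 levels below the root, so its codeword is 2 bits.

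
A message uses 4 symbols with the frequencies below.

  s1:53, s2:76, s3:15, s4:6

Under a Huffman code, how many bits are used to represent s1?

Repeatedly merge the two smallest:
combine s4(6), s3(15) → 21
combine 21, s1(53) → 74
combine 74, s2(76) → 150
The subtree containing s1 is merged 2 times, so code length = 2.

2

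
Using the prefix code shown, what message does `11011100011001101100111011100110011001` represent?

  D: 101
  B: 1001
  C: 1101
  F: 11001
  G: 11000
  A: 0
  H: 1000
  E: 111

CGFDBCFBB

Read left to right; each codeword is recognised as soon as it completes (prefix code):
  1101→C | 11000→G | 11001→F | 101→D | 1001→B | 1101→C | 11001→F | 1001→B | 1001→B
Decoded message: CGFDBCFBB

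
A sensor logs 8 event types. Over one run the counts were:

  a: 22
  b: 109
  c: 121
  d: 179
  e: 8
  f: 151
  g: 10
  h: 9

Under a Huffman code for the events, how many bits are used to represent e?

6

Repeatedly merge the two smallest:
combine e(8), h(9) → 17
combine g(10), 17 → 27
combine a(22), 27 → 49
combine 49, b(109) → 158
combine c(121), f(151) → 272
combine 158, d(179) → 337
combine 272, 337 → 609
The subtree containing e is merged 6 times, so code length = 6.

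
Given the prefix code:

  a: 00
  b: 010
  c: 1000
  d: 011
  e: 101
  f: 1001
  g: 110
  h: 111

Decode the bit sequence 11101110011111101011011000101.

hdfhgeece

Read left to right; each codeword is recognised as soon as it completes (prefix code):
  111→h | 011→d | 1001→f | 111→h | 110→g | 101→e | 101→e | 1000→c | 101→e
Decoded message: hdfhgeece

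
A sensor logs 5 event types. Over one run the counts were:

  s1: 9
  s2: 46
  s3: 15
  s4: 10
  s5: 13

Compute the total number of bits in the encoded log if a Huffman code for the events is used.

Build the Huffman tree bottom-up:
s1(9) + s4(10) → 19
s5(13) + s3(15) → 28
19 + 28 → 47
s2(46) + 47 → 93
The encoded length is the sum of every internal node's weight: 19 + 28 + 47 + 93 = 187 bits.

187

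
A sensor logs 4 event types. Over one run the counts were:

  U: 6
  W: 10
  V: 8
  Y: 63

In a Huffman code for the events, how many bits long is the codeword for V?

3

Repeatedly merge the two smallest:
U(6) + V(8) → 14
W(10) + 14 → 24
24 + Y(63) → 87
V sits 3 levels below the root, so its codeword is 3 bits.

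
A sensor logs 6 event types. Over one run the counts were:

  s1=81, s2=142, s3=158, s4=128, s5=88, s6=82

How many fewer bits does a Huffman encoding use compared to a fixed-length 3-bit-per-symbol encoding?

300

Fixed-length: 3 bits × 679 symbols = 2037 bits.
Huffman merges:
merge s1(81) and s6(82): 163
merge s5(88) and s4(128): 216
merge s2(142) and s3(158): 300
merge 163 and 216: 379
merge 300 and 379: 679
Huffman total = 163 + 216 + 300 + 379 + 679 = 1737 bits.
Saving = 2037 − 1737 = 300 bits.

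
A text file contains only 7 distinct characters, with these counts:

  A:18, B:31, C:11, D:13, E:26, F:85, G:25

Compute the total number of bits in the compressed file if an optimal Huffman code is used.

Build the Huffman tree bottom-up:
C(11) + D(13) → 24
A(18) + 24 → 42
G(25) + E(26) → 51
B(31) + 42 → 73
51 + 73 → 124
F(85) + 124 → 209
Total encoded bits = sum of merged weights = 24 + 42 + 51 + 73 + 124 + 209 = 523.

523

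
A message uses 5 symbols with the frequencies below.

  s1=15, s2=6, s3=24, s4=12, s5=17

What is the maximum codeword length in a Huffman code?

3

Merge the two lowest-weight nodes at each step:
s2(6) + s4(12) → 18
s1(15) + s5(17) → 32
18 + s3(24) → 42
32 + 42 → 74
The rarest symbols sit at the bottom; the longest codeword is 3 bits.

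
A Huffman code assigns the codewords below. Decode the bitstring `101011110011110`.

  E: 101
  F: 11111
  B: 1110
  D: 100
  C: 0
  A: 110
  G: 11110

ECGCG

Read left to right; each codeword is recognised as soon as it completes (prefix code):
  101→E | 0→C | 11110→G | 0→C | 11110→G
Decoded message: ECGCG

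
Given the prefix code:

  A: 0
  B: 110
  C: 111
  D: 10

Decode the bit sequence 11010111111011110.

Read left to right; each codeword is recognised as soon as it completes (prefix code):
  110→B | 10→D | 111→C | 111→C | 0→A | 111→C | 10→D
Decoded message: BDCCACD

BDCCACD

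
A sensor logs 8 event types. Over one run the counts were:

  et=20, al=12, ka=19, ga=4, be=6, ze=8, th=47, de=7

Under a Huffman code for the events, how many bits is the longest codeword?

5

Merge the two lowest-weight nodes at each step:
ga(4) + be(6) → 10
de(7) + ze(8) → 15
10 + al(12) → 22
15 + ka(19) → 34
et(20) + 22 → 42
34 + 42 → 76
th(47) + 76 → 123
The first pair merged (ga, be) ends up deepest, at depth 5.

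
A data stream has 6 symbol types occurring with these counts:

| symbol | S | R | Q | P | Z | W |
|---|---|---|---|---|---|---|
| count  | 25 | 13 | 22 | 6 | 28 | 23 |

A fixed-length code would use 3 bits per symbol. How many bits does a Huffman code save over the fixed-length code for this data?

57

Fixed-length: 3 bits × 117 symbols = 351 bits.
Huffman merges:
P(6) + R(13) → 19
19 + Q(22) → 41
W(23) + S(25) → 48
Z(28) + 41 → 69
48 + 69 → 117
Huffman total = 19 + 41 + 48 + 69 + 117 = 294 bits.
Saving = 351 − 294 = 57 bits.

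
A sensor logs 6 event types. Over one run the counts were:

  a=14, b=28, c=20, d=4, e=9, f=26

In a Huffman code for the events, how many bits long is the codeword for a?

Repeatedly merge the two smallest:
d(4) + e(9) → 13
13 + a(14) → 27
c(20) + f(26) → 46
27 + b(28) → 55
46 + 55 → 101
a's leaf is at depth 3, giving a 3-bit codeword.

3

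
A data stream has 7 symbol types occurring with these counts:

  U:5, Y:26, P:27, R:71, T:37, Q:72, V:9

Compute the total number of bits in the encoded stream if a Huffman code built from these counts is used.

612

Greedily combine the two least-frequent nodes:
combine U(5), V(9) → 14
combine 14, Y(26) → 40
combine P(27), T(37) → 64
combine 40, 64 → 104
combine R(71), Q(72) → 143
combine 104, 143 → 247
Each symbol's bit-cost is frequency × depth; summing gives 612 bits (equivalently 14 + 40 + 64 + 104 + 143 + 247).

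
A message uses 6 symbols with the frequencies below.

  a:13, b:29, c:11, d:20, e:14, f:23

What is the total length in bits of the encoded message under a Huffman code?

Build the Huffman tree bottom-up:
merge c(11) and a(13): 24
merge e(14) and d(20): 34
merge f(23) and 24: 47
merge b(29) and 34: 63
merge 47 and 63: 110
Each symbol's bit-cost is frequency × depth; summing gives 278 bits (equivalently 24 + 34 + 47 + 63 + 110).

278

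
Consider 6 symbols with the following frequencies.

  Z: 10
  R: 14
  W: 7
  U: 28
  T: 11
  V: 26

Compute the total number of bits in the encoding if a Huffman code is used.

Build the Huffman tree bottom-up:
combine W(7), Z(10) → 17
combine T(11), R(14) → 25
combine 17, 25 → 42
combine V(26), U(28) → 54
combine 42, 54 → 96
Total encoded bits = sum of merged weights = 17 + 25 + 42 + 54 + 96 = 234.

234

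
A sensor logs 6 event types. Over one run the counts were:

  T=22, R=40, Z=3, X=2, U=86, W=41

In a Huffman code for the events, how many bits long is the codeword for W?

2

Build the tree from the bottom:
merge X(2) and Z(3): 5
merge 5 and T(22): 27
merge 27 and R(40): 67
merge W(41) and 67: 108
merge U(86) and 108: 194
The subtree containing W is merged 2 times, so code length = 2.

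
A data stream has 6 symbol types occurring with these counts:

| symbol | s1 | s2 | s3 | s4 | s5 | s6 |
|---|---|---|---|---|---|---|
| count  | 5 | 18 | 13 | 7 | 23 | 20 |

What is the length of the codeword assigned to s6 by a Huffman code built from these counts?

Repeatedly merge the two smallest:
merge s1(5) and s4(7): 12
merge 12 and s3(13): 25
merge s2(18) and s6(20): 38
merge s5(23) and 25: 48
merge 38 and 48: 86
s6's leaf is at depth 2, giving a 2-bit codeword.

2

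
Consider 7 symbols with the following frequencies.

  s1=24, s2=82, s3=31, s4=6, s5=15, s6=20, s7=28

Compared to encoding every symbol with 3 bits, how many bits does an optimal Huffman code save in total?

Fixed-length: 3 bits × 206 symbols = 618 bits.
Huffman merges:
s4(6) + s5(15) → 21
s6(20) + 21 → 41
s1(24) + s7(28) → 52
s3(31) + 41 → 72
52 + 72 → 124
s2(82) + 124 → 206
Huffman total = 21 + 41 + 52 + 72 + 124 + 206 = 516 bits.
Saving = 618 − 516 = 102 bits.

102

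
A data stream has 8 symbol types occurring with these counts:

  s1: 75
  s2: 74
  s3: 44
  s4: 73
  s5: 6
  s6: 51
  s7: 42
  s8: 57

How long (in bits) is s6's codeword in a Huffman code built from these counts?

3

Build the tree from the bottom:
combine s5(6), s7(42) → 48
combine s3(44), 48 → 92
combine s6(51), s8(57) → 108
combine s4(73), s2(74) → 147
combine s1(75), 92 → 167
combine 108, 147 → 255
combine 167, 255 → 422
s6 sits 3 levels below the root, so its codeword is 3 bits.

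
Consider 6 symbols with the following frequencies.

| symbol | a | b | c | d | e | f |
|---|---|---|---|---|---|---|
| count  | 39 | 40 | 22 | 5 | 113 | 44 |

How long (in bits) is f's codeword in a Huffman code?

3

Repeatedly merge the two smallest:
d(5) + c(22) → 27
27 + a(39) → 66
b(40) + f(44) → 84
66 + 84 → 150
e(113) + 150 → 263
f sits 3 levels below the root, so its codeword is 3 bits.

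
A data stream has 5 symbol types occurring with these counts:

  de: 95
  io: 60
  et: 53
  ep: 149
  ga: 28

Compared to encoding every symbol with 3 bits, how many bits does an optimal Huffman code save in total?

312

Fixed-length: 3 bits × 385 symbols = 1155 bits.
Huffman merges:
ga(28) + et(53) → 81
io(60) + 81 → 141
de(95) + 141 → 236
ep(149) + 236 → 385
Huffman total = 81 + 141 + 236 + 385 = 843 bits.
Saving = 1155 − 843 = 312 bits.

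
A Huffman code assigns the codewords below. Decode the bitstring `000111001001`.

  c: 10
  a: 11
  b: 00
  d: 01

bdabcd

Read left to right; each codeword is recognised as soon as it completes (prefix code):
  00→b | 01→d | 11→a | 00→b | 10→c | 01→d
Decoded message: bdabcd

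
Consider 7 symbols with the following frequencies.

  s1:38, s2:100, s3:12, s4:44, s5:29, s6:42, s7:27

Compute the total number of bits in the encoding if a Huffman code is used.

Build the Huffman tree bottom-up:
combine s3(12), s7(27) → 39
combine s5(29), s1(38) → 67
combine 39, s6(42) → 81
combine s4(44), 67 → 111
combine 81, s2(100) → 181
combine 111, 181 → 292
The encoded length is the sum of every internal node's weight: 39 + 67 + 81 + 111 + 181 + 292 = 771 bits.

771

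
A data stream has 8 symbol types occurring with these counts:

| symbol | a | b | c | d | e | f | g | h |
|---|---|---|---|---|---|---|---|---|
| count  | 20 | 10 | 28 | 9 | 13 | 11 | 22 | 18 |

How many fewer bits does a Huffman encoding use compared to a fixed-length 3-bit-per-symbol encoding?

Fixed-length: 3 bits × 131 symbols = 393 bits.
Huffman merges:
d(9) + b(10) → 19
f(11) + e(13) → 24
h(18) + 19 → 37
a(20) + g(22) → 42
24 + c(28) → 52
37 + 42 → 79
52 + 79 → 131
Huffman total = 19 + 24 + 37 + 42 + 52 + 79 + 131 = 384 bits.
Saving = 393 − 384 = 9 bits.

9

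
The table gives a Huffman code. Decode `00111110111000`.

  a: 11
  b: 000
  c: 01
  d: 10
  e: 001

Read left to right; each codeword is recognised as soon as it completes (prefix code):
  001→e | 11→a | 11→a | 01→c | 11→a | 000→b
Decoded message: eaacab

eaacab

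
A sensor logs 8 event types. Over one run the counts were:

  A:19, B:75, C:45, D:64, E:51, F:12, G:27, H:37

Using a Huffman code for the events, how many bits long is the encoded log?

940

Greedily combine the two least-frequent nodes:
F(12) + A(19) → 31
G(27) + 31 → 58
H(37) + C(45) → 82
E(51) + 58 → 109
D(64) + B(75) → 139
82 + 109 → 191
139 + 191 → 330
Each symbol's bit-cost is frequency × depth; summing gives 940 bits (equivalently 31 + 58 + 82 + 109 + 139 + 191 + 330).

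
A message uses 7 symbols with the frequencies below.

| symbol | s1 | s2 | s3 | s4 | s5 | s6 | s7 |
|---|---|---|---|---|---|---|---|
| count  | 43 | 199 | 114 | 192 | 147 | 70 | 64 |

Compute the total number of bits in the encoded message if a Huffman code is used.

Build the Huffman tree bottom-up:
combine s1(43), s7(64) → 107
combine s6(70), 107 → 177
combine s3(114), s5(147) → 261
combine 177, s4(192) → 369
combine s2(199), 261 → 460
combine 369, 460 → 829
Total encoded bits = sum of merged weights = 107 + 177 + 261 + 369 + 460 + 829 = 2203.

2203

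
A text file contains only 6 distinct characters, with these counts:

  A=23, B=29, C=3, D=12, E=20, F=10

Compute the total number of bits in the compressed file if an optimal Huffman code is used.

Build the Huffman tree bottom-up:
C(3) + F(10) → 13
D(12) + 13 → 25
E(20) + A(23) → 43
25 + B(29) → 54
43 + 54 → 97
Each symbol's bit-cost is frequency × depth; summing gives 232 bits (equivalently 13 + 25 + 43 + 54 + 97).

232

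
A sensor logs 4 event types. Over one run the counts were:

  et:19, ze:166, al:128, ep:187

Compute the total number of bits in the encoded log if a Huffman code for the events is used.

Build the Huffman tree bottom-up:
combine et(19), al(128) → 147
combine 147, ze(166) → 313
combine ep(187), 313 → 500
Each symbol's bit-cost is frequency × depth; summing gives 960 bits (equivalently 147 + 313 + 500).

960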